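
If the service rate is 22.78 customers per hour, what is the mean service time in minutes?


Mean service time = 60/mu = 60/22.78 = 2.63 minutes

2.63 minutes


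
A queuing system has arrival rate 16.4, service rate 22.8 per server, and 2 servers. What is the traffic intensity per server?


rho = lambda / (c * mu) = 16.4 / (2 * 22.8) = 0.3596

0.3596


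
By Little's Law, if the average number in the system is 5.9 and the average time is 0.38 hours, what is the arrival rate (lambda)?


lambda = L / W = 5.9 / 0.38 = 15.53 per hour

15.53 per hour


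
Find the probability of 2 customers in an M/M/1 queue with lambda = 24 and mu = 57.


rho = 24/57; P(n) = (1-rho)*rho^n = (1-24/57)*(24/57)^2 = 0.1026

0.1026


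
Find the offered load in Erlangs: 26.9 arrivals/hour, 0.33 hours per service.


Offered load a = lambda * E[S] = 26.9 * 0.33 = 8.88 Erlangs

8.88 Erlangs


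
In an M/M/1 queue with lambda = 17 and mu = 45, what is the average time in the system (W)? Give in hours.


W = 1/(mu - lambda) = 1/(45 - 17) = 0.0357 hours

0.0357 hours


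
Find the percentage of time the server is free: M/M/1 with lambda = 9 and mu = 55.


Idle fraction = (1 - rho) * 100 = (1 - 9/55) * 100 = 83.6%

83.6%


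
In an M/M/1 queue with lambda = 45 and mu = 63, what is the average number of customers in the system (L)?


rho = 45/63; L = rho/(1-rho) = 2.5

2.5


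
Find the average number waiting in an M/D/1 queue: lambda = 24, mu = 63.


M/D/1: Lq = rho^2 / (2*(1-rho)) where rho = 24/63; Lq = 0.12

0.12


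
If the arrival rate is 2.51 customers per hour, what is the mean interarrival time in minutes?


Mean interarrival time = 60/lambda = 60/2.51 = 23.9 minutes

23.9 minutes


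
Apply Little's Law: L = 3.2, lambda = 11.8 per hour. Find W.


W = L / lambda = 3.2 / 11.8 = 0.2712 hours

0.2712 hours


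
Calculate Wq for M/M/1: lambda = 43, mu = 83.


rho = 43/83; Wq = rho/(mu - lambda) = 0.013 hours

0.013 hours


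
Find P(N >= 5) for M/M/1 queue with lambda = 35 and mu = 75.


P(N >= 5) = rho^5 = (35/75)^5 = 0.0221

0.0221


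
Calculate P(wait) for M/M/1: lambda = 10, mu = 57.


P(wait) = rho = lambda/mu = 10/57 = 0.1754

0.1754


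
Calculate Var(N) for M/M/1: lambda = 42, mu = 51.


rho = 42/51; Var(N) = rho/(1-rho)^2 = 26.44

26.44


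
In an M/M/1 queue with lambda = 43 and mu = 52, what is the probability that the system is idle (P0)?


P0 = 1 - rho = 1 - 43/52 = 0.1731

0.1731


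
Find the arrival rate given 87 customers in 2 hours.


lambda = total arrivals / time = 87 / 2 = 43.5 per hour

43.5 per hour


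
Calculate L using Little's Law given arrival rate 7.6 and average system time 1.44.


L = lambda * W = 7.6 * 1.44 = 10.94

10.94


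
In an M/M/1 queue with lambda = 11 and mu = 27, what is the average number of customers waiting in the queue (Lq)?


rho = 11/27; Lq = rho^2/(1-rho) = 0.28

0.28


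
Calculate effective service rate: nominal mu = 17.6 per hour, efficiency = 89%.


Effective rate = mu * efficiency = 17.6 * 0.89 = 15.66 per hour

15.66 per hour


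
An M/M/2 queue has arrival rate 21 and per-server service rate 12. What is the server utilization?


rho = lambda/(c*mu) = 21/(2*12) = 0.875

0.875


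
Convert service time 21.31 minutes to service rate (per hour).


mu = 60 / avg_service_time = 60 / 21.31 = 2.82 per hour

2.82 per hour


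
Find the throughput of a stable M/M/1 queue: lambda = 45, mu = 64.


For a stable queue (lambda < mu), throughput = lambda = 45 per hour

45 per hour


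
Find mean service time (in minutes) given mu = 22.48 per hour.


Mean service time = 60/mu = 60/22.48 = 2.67 minutes

2.67 minutes


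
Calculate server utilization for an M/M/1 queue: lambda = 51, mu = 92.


rho = lambda/mu = 51/92 = 0.5543

0.5543


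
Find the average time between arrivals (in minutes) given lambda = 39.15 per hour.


Mean interarrival time = 60/lambda = 60/39.15 = 1.53 minutes

1.53 minutes


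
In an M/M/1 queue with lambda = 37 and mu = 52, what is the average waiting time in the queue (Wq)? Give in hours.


rho = 37/52; Wq = rho/(mu - lambda) = 0.0474 hours

0.0474 hours


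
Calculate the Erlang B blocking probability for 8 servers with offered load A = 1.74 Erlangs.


B(N,A) = (A^N/N!) / sum(A^k/k!, k=0..N) with N=8, A=1.74 = 0.0004

0.0004


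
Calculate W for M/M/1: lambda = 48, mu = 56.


W = 1/(mu - lambda) = 1/(56 - 48) = 0.125 hours

0.125 hours


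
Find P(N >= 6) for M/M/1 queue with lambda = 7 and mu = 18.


P(N >= 6) = rho^6 = (7/18)^6 = 0.0035

0.0035


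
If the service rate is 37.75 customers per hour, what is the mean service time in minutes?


Mean service time = 60/mu = 60/37.75 = 1.59 minutes

1.59 minutes


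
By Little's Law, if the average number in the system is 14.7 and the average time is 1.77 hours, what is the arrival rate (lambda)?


lambda = L / W = 14.7 / 1.77 = 8.31 per hour

8.31 per hour


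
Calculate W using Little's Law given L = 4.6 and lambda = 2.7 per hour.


W = L / lambda = 4.6 / 2.7 = 1.7037 hours

1.7037 hours


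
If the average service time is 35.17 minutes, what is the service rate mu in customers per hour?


mu = 60 / avg_service_time = 60 / 35.17 = 1.71 per hour

1.71 per hour


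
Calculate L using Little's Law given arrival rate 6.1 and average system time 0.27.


L = lambda * W = 6.1 * 0.27 = 1.65

1.65


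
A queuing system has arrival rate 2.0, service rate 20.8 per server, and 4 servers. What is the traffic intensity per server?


rho = lambda / (c * mu) = 2.0 / (4 * 20.8) = 0.024

0.024


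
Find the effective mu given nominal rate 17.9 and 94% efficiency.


Effective rate = mu * efficiency = 17.9 * 0.94 = 16.83 per hour

16.83 per hour


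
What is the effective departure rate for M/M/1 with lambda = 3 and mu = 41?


For a stable queue (lambda < mu), throughput = lambda = 3 per hour

3 per hour


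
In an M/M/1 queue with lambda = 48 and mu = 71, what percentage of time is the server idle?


Idle fraction = (1 - rho) * 100 = (1 - 48/71) * 100 = 32.4%

32.4%


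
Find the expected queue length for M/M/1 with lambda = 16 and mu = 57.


rho = 16/57; Lq = rho^2/(1-rho) = 0.11

0.11


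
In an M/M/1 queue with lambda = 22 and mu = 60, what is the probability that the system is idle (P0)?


P0 = 1 - rho = 1 - 22/60 = 0.6333

0.6333


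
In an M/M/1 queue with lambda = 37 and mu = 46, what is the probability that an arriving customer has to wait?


P(wait) = rho = lambda/mu = 37/46 = 0.8043

0.8043


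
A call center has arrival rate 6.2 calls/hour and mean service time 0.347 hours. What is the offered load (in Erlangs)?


Offered load a = lambda * E[S] = 6.2 * 0.347 = 2.15 Erlangs

2.15 Erlangs


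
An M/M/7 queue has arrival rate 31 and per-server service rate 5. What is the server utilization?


rho = lambda/(c*mu) = 31/(7*5) = 0.8857

0.8857


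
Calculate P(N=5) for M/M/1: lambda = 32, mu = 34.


rho = 32/34; P(n) = (1-rho)*rho^n = (1-32/34)*(32/34)^5 = 0.0434

0.0434


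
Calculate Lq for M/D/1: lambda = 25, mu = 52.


M/D/1: Lq = rho^2 / (2*(1-rho)) where rho = 25/52; Lq = 0.22

0.22


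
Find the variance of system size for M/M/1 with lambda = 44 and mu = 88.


rho = 44/88; Var(N) = rho/(1-rho)^2 = 2.0

2.0


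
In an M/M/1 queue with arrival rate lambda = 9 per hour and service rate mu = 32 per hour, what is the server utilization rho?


rho = lambda/mu = 9/32 = 0.2813

0.2813


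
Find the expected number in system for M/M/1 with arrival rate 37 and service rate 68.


rho = 37/68; L = rho/(1-rho) = 1.19

1.19


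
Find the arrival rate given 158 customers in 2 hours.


lambda = total arrivals / time = 158 / 2 = 79.0 per hour

79.0 per hour


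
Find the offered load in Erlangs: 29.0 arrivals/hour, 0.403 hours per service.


Offered load a = lambda * E[S] = 29.0 * 0.403 = 11.69 Erlangs

11.69 Erlangs


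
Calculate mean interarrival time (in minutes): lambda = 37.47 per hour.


Mean interarrival time = 60/lambda = 60/37.47 = 1.6 minutes

1.6 minutes


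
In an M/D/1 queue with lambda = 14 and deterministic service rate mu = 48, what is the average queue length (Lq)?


M/D/1: Lq = rho^2 / (2*(1-rho)) where rho = 14/48; Lq = 0.06

0.06


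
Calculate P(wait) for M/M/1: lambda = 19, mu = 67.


P(wait) = rho = lambda/mu = 19/67 = 0.2836

0.2836


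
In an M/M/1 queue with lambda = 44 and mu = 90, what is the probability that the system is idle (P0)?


P0 = 1 - rho = 1 - 44/90 = 0.5111

0.5111


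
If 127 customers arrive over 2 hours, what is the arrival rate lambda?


lambda = total arrivals / time = 127 / 2 = 63.5 per hour

63.5 per hour


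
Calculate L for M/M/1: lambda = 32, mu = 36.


rho = 32/36; L = rho/(1-rho) = 8.0

8.0


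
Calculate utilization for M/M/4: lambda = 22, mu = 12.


rho = lambda/(c*mu) = 22/(4*12) = 0.4583

0.4583


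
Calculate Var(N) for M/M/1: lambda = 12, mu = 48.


rho = 12/48; Var(N) = rho/(1-rho)^2 = 0.44

0.44


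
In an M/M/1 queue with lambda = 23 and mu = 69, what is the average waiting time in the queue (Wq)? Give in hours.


rho = 23/69; Wq = rho/(mu - lambda) = 0.0072 hours

0.0072 hours


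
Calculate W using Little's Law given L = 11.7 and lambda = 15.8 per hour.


W = L / lambda = 11.7 / 15.8 = 0.7405 hours

0.7405 hours


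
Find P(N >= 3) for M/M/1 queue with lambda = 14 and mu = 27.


P(N >= 3) = rho^3 = (14/27)^3 = 0.1394

0.1394


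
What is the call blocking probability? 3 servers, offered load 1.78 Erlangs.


B(N,A) = (A^N/N!) / sum(A^k/k!, k=0..N) with N=3, A=1.78 = 0.1772

0.1772


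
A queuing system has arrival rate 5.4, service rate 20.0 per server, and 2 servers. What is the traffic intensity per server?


rho = lambda / (c * mu) = 5.4 / (2 * 20.0) = 0.135

0.135


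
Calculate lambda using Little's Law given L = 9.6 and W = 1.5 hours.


lambda = L / W = 9.6 / 1.5 = 6.4 per hour

6.4 per hour


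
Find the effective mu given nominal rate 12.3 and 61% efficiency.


Effective rate = mu * efficiency = 12.3 * 0.61 = 7.5 per hour

7.5 per hour


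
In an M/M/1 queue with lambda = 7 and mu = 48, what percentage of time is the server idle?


Idle fraction = (1 - rho) * 100 = (1 - 7/48) * 100 = 85.4%

85.4%


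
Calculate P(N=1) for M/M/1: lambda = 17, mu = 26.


rho = 17/26; P(n) = (1-rho)*rho^n = (1-17/26)*(17/26)^1 = 0.2263

0.2263


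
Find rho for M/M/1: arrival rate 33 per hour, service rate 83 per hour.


rho = lambda/mu = 33/83 = 0.3976

0.3976


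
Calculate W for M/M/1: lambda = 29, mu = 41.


W = 1/(mu - lambda) = 1/(41 - 29) = 0.0833 hours

0.0833 hours


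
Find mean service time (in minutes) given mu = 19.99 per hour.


Mean service time = 60/mu = 60/19.99 = 3.0 minutes

3.0 minutes


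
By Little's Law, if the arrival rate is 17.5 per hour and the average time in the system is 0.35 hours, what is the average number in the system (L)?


L = lambda * W = 17.5 * 0.35 = 6.13

6.13


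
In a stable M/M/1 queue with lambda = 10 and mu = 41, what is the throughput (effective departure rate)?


For a stable queue (lambda < mu), throughput = lambda = 10 per hour

10 per hour


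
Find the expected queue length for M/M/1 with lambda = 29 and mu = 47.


rho = 29/47; Lq = rho^2/(1-rho) = 0.99

0.99


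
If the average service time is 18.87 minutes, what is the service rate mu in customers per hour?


mu = 60 / avg_service_time = 60 / 18.87 = 3.18 per hour

3.18 per hour


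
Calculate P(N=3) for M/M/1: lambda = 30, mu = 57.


rho = 30/57; P(n) = (1-rho)*rho^n = (1-30/57)*(30/57)^3 = 0.0691

0.0691


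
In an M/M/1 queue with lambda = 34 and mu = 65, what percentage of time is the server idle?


Idle fraction = (1 - rho) * 100 = (1 - 34/65) * 100 = 47.7%

47.7%


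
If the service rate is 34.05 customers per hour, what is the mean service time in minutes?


Mean service time = 60/mu = 60/34.05 = 1.76 minutes

1.76 minutes


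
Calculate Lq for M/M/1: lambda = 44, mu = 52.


rho = 44/52; Lq = rho^2/(1-rho) = 4.65

4.65


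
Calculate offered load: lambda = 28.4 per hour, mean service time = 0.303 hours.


Offered load a = lambda * E[S] = 28.4 * 0.303 = 8.61 Erlangs

8.61 Erlangs


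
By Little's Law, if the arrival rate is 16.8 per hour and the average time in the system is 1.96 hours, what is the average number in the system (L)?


L = lambda * W = 16.8 * 1.96 = 32.93

32.93


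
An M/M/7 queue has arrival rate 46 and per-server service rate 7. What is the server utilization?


rho = lambda/(c*mu) = 46/(7*7) = 0.9388

0.9388


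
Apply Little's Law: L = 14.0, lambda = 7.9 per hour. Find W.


W = L / lambda = 14.0 / 7.9 = 1.7722 hours

1.7722 hours


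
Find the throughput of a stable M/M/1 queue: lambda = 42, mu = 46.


For a stable queue (lambda < mu), throughput = lambda = 42 per hour

42 per hour


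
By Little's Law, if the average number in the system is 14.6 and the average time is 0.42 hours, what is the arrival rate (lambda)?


lambda = L / W = 14.6 / 0.42 = 34.76 per hour

34.76 per hour


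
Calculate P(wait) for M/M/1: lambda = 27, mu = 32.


P(wait) = rho = lambda/mu = 27/32 = 0.8438

0.8438


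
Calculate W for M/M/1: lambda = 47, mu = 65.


W = 1/(mu - lambda) = 1/(65 - 47) = 0.0556 hours

0.0556 hours


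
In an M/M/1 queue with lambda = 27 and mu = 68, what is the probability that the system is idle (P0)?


P0 = 1 - rho = 1 - 27/68 = 0.6029

0.6029


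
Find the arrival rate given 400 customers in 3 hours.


lambda = total arrivals / time = 400 / 3 = 133.33 per hour

133.33 per hour


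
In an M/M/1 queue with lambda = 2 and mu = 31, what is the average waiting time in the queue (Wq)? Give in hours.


rho = 2/31; Wq = rho/(mu - lambda) = 0.0022 hours

0.0022 hours


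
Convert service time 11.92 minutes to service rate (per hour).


mu = 60 / avg_service_time = 60 / 11.92 = 5.03 per hour

5.03 per hour


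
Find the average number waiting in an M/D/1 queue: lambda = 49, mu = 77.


M/D/1: Lq = rho^2 / (2*(1-rho)) where rho = 49/77; Lq = 0.56

0.56


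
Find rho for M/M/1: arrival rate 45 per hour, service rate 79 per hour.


rho = lambda/mu = 45/79 = 0.5696

0.5696


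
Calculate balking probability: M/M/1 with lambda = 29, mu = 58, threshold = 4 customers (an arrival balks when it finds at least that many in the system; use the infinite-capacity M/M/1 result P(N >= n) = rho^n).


P(N >= 4) = rho^4 = (29/58)^4 = 0.0625

0.0625


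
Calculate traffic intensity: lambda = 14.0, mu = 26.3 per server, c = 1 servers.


rho = lambda / (c * mu) = 14.0 / (1 * 26.3) = 0.5323

0.5323


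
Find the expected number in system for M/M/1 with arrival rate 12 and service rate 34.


rho = 12/34; L = rho/(1-rho) = 0.55

0.55


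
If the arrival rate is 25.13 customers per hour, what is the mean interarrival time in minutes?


Mean interarrival time = 60/lambda = 60/25.13 = 2.39 minutes

2.39 minutes


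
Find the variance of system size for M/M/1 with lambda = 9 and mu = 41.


rho = 9/41; Var(N) = rho/(1-rho)^2 = 0.36

0.36


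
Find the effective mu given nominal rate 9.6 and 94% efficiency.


Effective rate = mu * efficiency = 9.6 * 0.94 = 9.02 per hour

9.02 per hour


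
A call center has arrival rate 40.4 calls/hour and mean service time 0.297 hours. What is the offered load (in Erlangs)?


Offered load a = lambda * E[S] = 40.4 * 0.297 = 12.0 Erlangs

12.0 Erlangs


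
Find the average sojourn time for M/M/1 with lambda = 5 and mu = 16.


W = 1/(mu - lambda) = 1/(16 - 5) = 0.0909 hours

0.0909 hours


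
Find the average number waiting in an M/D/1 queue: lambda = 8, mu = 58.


M/D/1: Lq = rho^2 / (2*(1-rho)) where rho = 8/58; Lq = 0.01

0.01


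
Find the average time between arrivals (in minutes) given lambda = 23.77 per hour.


Mean interarrival time = 60/lambda = 60/23.77 = 2.52 minutes

2.52 minutes


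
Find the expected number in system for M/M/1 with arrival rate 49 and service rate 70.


rho = 49/70; L = rho/(1-rho) = 2.33

2.33


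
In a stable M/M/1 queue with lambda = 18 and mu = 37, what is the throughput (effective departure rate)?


For a stable queue (lambda < mu), throughput = lambda = 18 per hour

18 per hour


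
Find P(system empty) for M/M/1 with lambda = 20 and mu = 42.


P0 = 1 - rho = 1 - 20/42 = 0.5238

0.5238


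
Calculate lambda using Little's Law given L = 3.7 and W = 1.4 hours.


lambda = L / W = 3.7 / 1.4 = 2.64 per hour

2.64 per hour


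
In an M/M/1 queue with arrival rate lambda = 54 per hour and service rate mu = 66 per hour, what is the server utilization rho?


rho = lambda/mu = 54/66 = 0.8182

0.8182


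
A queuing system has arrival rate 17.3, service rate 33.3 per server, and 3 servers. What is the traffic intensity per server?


rho = lambda / (c * mu) = 17.3 / (3 * 33.3) = 0.1732

0.1732


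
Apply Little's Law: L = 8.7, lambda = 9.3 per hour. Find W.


W = L / lambda = 8.7 / 9.3 = 0.9355 hours

0.9355 hours


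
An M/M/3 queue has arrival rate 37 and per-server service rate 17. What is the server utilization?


rho = lambda/(c*mu) = 37/(3*17) = 0.7255

0.7255


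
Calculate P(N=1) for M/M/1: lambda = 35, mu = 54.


rho = 35/54; P(n) = (1-rho)*rho^n = (1-35/54)*(35/54)^1 = 0.2281

0.2281


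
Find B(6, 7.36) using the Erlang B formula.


B(N,A) = (A^N/N!) / sum(A^k/k!, k=0..N) with N=6, A=7.36 = 0.3533

0.3533


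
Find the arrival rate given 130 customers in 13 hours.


lambda = total arrivals / time = 130 / 13 = 10.0 per hour

10.0 per hour


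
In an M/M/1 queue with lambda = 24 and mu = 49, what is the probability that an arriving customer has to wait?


P(wait) = rho = lambda/mu = 24/49 = 0.4898

0.4898


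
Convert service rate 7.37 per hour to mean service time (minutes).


Mean service time = 60/mu = 60/7.37 = 8.14 minutes

8.14 minutes


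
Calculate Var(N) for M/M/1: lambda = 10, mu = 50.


rho = 10/50; Var(N) = rho/(1-rho)^2 = 0.31

0.31


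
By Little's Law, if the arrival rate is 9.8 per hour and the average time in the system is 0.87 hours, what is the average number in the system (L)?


L = lambda * W = 9.8 * 0.87 = 8.53

8.53


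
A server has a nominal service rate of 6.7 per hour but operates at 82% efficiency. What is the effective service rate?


Effective rate = mu * efficiency = 6.7 * 0.82 = 5.49 per hour

5.49 per hour


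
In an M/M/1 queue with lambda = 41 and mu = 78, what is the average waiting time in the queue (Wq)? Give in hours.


rho = 41/78; Wq = rho/(mu - lambda) = 0.0142 hours

0.0142 hours


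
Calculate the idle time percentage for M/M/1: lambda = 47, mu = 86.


Idle fraction = (1 - rho) * 100 = (1 - 47/86) * 100 = 45.3%

45.3%


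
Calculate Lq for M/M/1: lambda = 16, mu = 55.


rho = 16/55; Lq = rho^2/(1-rho) = 0.12

0.12


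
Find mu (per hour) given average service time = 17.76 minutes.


mu = 60 / avg_service_time = 60 / 17.76 = 3.38 per hour

3.38 per hour


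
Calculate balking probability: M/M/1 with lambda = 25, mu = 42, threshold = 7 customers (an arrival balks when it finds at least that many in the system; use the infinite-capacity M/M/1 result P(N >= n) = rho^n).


P(N >= 7) = rho^7 = (25/42)^7 = 0.0265

0.0265


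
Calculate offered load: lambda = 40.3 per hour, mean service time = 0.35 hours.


Offered load a = lambda * E[S] = 40.3 * 0.35 = 14.11 Erlangs

14.11 Erlangs


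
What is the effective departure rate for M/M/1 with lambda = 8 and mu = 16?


For a stable queue (lambda < mu), throughput = lambda = 8 per hour

8 per hour


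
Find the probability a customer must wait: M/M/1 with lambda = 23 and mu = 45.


P(wait) = rho = lambda/mu = 23/45 = 0.5111

0.5111


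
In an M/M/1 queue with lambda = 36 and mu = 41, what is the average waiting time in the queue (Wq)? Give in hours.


rho = 36/41; Wq = rho/(mu - lambda) = 0.1756 hours

0.1756 hours


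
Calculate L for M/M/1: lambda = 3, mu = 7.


rho = 3/7; L = rho/(1-rho) = 0.75

0.75


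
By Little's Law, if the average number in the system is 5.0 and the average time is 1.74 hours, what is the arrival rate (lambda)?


lambda = L / W = 5.0 / 1.74 = 2.87 per hour

2.87 per hour


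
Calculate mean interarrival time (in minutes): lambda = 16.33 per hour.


Mean interarrival time = 60/lambda = 60/16.33 = 3.67 minutes

3.67 minutes


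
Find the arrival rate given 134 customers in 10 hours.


lambda = total arrivals / time = 134 / 10 = 13.4 per hour

13.4 per hour


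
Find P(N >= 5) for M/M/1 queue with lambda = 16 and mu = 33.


P(N >= 5) = rho^5 = (16/33)^5 = 0.0268

0.0268


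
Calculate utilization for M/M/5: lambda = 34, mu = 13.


rho = lambda/(c*mu) = 34/(5*13) = 0.5231

0.5231


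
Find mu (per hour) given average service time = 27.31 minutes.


mu = 60 / avg_service_time = 60 / 27.31 = 2.2 per hour

2.2 per hour


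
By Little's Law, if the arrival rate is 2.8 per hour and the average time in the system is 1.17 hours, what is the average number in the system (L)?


L = lambda * W = 2.8 * 1.17 = 3.28

3.28


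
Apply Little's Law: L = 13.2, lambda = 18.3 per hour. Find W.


W = L / lambda = 13.2 / 18.3 = 0.7213 hours

0.7213 hours


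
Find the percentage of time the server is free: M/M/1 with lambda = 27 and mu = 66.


Idle fraction = (1 - rho) * 100 = (1 - 27/66) * 100 = 59.1%

59.1%


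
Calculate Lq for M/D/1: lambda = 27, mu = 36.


M/D/1: Lq = rho^2 / (2*(1-rho)) where rho = 27/36; Lq = 1.13

1.13


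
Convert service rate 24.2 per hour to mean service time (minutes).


Mean service time = 60/mu = 60/24.2 = 2.48 minutes

2.48 minutes


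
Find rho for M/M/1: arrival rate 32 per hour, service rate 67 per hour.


rho = lambda/mu = 32/67 = 0.4776

0.4776


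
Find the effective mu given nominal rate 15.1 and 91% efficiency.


Effective rate = mu * efficiency = 15.1 * 0.91 = 13.74 per hour

13.74 per hour


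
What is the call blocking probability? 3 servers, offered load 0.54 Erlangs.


B(N,A) = (A^N/N!) / sum(A^k/k!, k=0..N) with N=3, A=0.54 = 0.0153

0.0153


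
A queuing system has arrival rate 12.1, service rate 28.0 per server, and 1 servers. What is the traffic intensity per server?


rho = lambda / (c * mu) = 12.1 / (1 * 28.0) = 0.4321

0.4321


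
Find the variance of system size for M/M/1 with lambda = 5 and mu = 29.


rho = 5/29; Var(N) = rho/(1-rho)^2 = 0.25

0.25


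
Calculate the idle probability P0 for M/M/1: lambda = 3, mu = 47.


P0 = 1 - rho = 1 - 3/47 = 0.9362

0.9362


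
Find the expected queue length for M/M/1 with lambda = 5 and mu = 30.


rho = 5/30; Lq = rho^2/(1-rho) = 0.03

0.03


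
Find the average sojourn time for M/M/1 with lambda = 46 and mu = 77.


W = 1/(mu - lambda) = 1/(77 - 46) = 0.0323 hours

0.0323 hours


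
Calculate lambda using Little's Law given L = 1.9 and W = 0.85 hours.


lambda = L / W = 1.9 / 0.85 = 2.24 per hour

2.24 per hour


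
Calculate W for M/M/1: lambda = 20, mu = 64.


W = 1/(mu - lambda) = 1/(64 - 20) = 0.0227 hours

0.0227 hours


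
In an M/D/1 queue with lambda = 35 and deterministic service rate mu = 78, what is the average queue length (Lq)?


M/D/1: Lq = rho^2 / (2*(1-rho)) where rho = 35/78; Lq = 0.18

0.18


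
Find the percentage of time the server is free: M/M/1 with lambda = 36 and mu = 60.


Idle fraction = (1 - rho) * 100 = (1 - 36/60) * 100 = 40.0%

40.0%


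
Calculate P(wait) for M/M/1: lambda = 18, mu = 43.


P(wait) = rho = lambda/mu = 18/43 = 0.4186

0.4186


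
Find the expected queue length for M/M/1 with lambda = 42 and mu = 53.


rho = 42/53; Lq = rho^2/(1-rho) = 3.03

3.03


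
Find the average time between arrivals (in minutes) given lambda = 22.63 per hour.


Mean interarrival time = 60/lambda = 60/22.63 = 2.65 minutes

2.65 minutes


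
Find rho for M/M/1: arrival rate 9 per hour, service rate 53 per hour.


rho = lambda/mu = 9/53 = 0.1698

0.1698


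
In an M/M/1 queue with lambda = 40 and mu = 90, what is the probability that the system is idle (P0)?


P0 = 1 - rho = 1 - 40/90 = 0.5556

0.5556


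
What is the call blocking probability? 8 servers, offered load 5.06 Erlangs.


B(N,A) = (A^N/N!) / sum(A^k/k!, k=0..N) with N=8, A=5.06 = 0.0729

0.0729


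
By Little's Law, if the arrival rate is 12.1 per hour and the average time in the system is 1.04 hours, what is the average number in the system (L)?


L = lambda * W = 12.1 * 1.04 = 12.58

12.58


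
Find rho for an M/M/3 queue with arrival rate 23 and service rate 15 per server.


rho = lambda/(c*mu) = 23/(3*15) = 0.5111

0.5111


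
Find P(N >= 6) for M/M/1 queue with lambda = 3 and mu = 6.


P(N >= 6) = rho^6 = (3/6)^6 = 0.0156

0.0156


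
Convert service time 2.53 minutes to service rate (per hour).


mu = 60 / avg_service_time = 60 / 2.53 = 23.72 per hour

23.72 per hour


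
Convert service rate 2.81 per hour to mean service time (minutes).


Mean service time = 60/mu = 60/2.81 = 21.35 minutes

21.35 minutes


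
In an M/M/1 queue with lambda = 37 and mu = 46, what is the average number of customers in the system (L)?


rho = 37/46; L = rho/(1-rho) = 4.11

4.11


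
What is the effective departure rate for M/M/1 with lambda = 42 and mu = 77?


For a stable queue (lambda < mu), throughput = lambda = 42 per hour

42 per hour


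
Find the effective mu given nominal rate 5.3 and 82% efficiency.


Effective rate = mu * efficiency = 5.3 * 0.82 = 4.35 per hour

4.35 per hour


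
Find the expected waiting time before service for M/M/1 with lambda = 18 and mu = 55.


rho = 18/55; Wq = rho/(mu - lambda) = 0.0088 hours

0.0088 hours


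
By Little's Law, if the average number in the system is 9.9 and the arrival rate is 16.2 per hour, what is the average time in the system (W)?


W = L / lambda = 9.9 / 16.2 = 0.6111 hours

0.6111 hours


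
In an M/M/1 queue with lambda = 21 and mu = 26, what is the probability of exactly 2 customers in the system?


rho = 21/26; P(n) = (1-rho)*rho^n = (1-21/26)*(21/26)^2 = 0.1255

0.1255


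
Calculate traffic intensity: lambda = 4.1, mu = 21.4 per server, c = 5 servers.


rho = lambda / (c * mu) = 4.1 / (5 * 21.4) = 0.0383

0.0383


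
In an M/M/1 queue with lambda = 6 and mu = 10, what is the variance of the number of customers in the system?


rho = 6/10; Var(N) = rho/(1-rho)^2 = 3.75

3.75


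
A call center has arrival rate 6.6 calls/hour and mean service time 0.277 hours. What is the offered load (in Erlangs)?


Offered load a = lambda * E[S] = 6.6 * 0.277 = 1.83 Erlangs

1.83 Erlangs


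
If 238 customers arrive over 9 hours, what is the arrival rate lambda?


lambda = total arrivals / time = 238 / 9 = 26.44 per hour

26.44 per hour


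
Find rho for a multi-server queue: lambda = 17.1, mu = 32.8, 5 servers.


rho = lambda / (c * mu) = 17.1 / (5 * 32.8) = 0.1043

0.1043


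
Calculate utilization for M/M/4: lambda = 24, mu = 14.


rho = lambda/(c*mu) = 24/(4*14) = 0.4286

0.4286


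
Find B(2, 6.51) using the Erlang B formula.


B(N,A) = (A^N/N!) / sum(A^k/k!, k=0..N) with N=2, A=6.51 = 0.7383

0.7383


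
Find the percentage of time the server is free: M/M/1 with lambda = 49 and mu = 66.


Idle fraction = (1 - rho) * 100 = (1 - 49/66) * 100 = 25.8%

25.8%


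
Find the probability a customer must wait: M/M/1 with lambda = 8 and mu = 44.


P(wait) = rho = lambda/mu = 8/44 = 0.1818

0.1818


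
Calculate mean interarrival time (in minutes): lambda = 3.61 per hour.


Mean interarrival time = 60/lambda = 60/3.61 = 16.62 minutes

16.62 minutes


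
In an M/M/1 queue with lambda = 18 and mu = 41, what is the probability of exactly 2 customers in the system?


rho = 18/41; P(n) = (1-rho)*rho^n = (1-18/41)*(18/41)^2 = 0.1081

0.1081


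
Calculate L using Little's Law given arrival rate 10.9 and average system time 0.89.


L = lambda * W = 10.9 * 0.89 = 9.7

9.7


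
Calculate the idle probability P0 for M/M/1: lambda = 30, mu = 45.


P0 = 1 - rho = 1 - 30/45 = 0.3333

0.3333


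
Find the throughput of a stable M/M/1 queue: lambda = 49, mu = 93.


For a stable queue (lambda < mu), throughput = lambda = 49 per hour

49 per hour


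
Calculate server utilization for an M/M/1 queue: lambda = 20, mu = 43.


rho = lambda/mu = 20/43 = 0.4651

0.4651


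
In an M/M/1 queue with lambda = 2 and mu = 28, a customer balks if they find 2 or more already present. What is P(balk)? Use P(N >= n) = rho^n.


P(N >= 2) = rho^2 = (2/28)^2 = 0.0051

0.0051


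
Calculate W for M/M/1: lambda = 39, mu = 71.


W = 1/(mu - lambda) = 1/(71 - 39) = 0.0313 hours

0.0313 hours


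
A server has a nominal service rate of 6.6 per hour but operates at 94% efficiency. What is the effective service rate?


Effective rate = mu * efficiency = 6.6 * 0.94 = 6.2 per hour

6.2 per hour


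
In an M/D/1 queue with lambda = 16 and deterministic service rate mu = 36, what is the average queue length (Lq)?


M/D/1: Lq = rho^2 / (2*(1-rho)) where rho = 16/36; Lq = 0.18

0.18


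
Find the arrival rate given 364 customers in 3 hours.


lambda = total arrivals / time = 364 / 3 = 121.33 per hour

121.33 per hour


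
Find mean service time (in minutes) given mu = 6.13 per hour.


Mean service time = 60/mu = 60/6.13 = 9.79 minutes

9.79 minutes


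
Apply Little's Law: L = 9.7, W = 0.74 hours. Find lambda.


lambda = L / W = 9.7 / 0.74 = 13.11 per hour

13.11 per hour


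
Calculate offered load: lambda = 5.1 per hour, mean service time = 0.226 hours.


Offered load a = lambda * E[S] = 5.1 * 0.226 = 1.15 Erlangs

1.15 Erlangs


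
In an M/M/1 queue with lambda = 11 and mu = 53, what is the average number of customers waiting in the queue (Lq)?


rho = 11/53; Lq = rho^2/(1-rho) = 0.05

0.05


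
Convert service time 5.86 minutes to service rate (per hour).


mu = 60 / avg_service_time = 60 / 5.86 = 10.24 per hour

10.24 per hour


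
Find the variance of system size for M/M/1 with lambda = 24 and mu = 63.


rho = 24/63; Var(N) = rho/(1-rho)^2 = 0.99

0.99


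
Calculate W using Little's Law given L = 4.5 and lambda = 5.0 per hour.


W = L / lambda = 4.5 / 5.0 = 0.9 hours

0.9 hours


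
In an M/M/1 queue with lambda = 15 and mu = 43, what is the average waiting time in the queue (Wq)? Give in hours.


rho = 15/43; Wq = rho/(mu - lambda) = 0.0125 hours

0.0125 hours


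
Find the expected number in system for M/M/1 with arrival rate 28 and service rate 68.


rho = 28/68; L = rho/(1-rho) = 0.7

0.7


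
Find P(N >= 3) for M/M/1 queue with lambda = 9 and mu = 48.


P(N >= 3) = rho^3 = (9/48)^3 = 0.0066

0.0066


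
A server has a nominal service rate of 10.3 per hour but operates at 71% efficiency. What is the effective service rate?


Effective rate = mu * efficiency = 10.3 * 0.71 = 7.31 per hour

7.31 per hour


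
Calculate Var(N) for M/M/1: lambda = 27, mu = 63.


rho = 27/63; Var(N) = rho/(1-rho)^2 = 1.31

1.31


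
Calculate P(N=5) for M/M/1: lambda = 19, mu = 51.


rho = 19/51; P(n) = (1-rho)*rho^n = (1-19/51)*(19/51)^5 = 0.0045

0.0045


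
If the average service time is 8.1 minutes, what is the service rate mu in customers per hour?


mu = 60 / avg_service_time = 60 / 8.1 = 7.41 per hour

7.41 per hour


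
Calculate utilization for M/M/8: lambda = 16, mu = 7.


rho = lambda/(c*mu) = 16/(8*7) = 0.2857

0.2857


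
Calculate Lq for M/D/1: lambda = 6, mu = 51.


M/D/1: Lq = rho^2 / (2*(1-rho)) where rho = 6/51; Lq = 0.01

0.01


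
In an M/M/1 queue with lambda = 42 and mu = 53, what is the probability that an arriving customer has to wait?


P(wait) = rho = lambda/mu = 42/53 = 0.7925

0.7925


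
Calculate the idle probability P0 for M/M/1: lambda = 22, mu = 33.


P0 = 1 - rho = 1 - 22/33 = 0.3333

0.3333


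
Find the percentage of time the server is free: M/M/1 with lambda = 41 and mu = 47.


Idle fraction = (1 - rho) * 100 = (1 - 41/47) * 100 = 12.8%

12.8%


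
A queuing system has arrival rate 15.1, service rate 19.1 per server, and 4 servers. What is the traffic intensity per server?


rho = lambda / (c * mu) = 15.1 / (4 * 19.1) = 0.1976

0.1976


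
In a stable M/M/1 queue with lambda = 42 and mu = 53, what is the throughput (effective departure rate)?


For a stable queue (lambda < mu), throughput = lambda = 42 per hour

42 per hour


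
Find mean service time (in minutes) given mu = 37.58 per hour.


Mean service time = 60/mu = 60/37.58 = 1.6 minutes

1.6 minutes


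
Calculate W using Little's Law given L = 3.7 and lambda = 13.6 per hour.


W = L / lambda = 3.7 / 13.6 = 0.2721 hours

0.2721 hours


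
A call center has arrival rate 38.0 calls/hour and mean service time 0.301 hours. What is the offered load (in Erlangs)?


Offered load a = lambda * E[S] = 38.0 * 0.301 = 11.44 Erlangs

11.44 Erlangs


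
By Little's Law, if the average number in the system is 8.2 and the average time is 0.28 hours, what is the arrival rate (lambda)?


lambda = L / W = 8.2 / 0.28 = 29.29 per hour

29.29 per hour


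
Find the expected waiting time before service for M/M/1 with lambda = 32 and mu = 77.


rho = 32/77; Wq = rho/(mu - lambda) = 0.0092 hours

0.0092 hours


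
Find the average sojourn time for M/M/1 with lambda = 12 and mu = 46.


W = 1/(mu - lambda) = 1/(46 - 12) = 0.0294 hours

0.0294 hours


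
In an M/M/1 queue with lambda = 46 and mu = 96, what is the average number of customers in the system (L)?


rho = 46/96; L = rho/(1-rho) = 0.92

0.92


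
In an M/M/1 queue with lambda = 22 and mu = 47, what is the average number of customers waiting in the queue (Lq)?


rho = 22/47; Lq = rho^2/(1-rho) = 0.41

0.41


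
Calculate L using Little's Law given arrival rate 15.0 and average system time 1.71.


L = lambda * W = 15.0 * 1.71 = 25.65

25.65


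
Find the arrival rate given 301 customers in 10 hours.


lambda = total arrivals / time = 301 / 10 = 30.1 per hour

30.1 per hour


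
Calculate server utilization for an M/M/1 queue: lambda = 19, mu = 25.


rho = lambda/mu = 19/25 = 0.76

0.76


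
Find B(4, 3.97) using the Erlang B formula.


B(N,A) = (A^N/N!) / sum(A^k/k!, k=0..N) with N=4, A=3.97 = 0.3078

0.3078


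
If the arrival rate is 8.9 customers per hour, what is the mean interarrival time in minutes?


Mean interarrival time = 60/lambda = 60/8.9 = 6.74 minutes

6.74 minutes


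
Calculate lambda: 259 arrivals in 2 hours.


lambda = total arrivals / time = 259 / 2 = 129.5 per hour

129.5 per hour


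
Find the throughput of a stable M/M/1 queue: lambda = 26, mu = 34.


For a stable queue (lambda < mu), throughput = lambda = 26 per hour

26 per hour


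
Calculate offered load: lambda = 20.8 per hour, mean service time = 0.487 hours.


Offered load a = lambda * E[S] = 20.8 * 0.487 = 10.13 Erlangs

10.13 Erlangs


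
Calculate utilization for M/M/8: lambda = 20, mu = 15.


rho = lambda/(c*mu) = 20/(8*15) = 0.1667

0.1667


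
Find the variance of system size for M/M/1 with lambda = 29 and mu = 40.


rho = 29/40; Var(N) = rho/(1-rho)^2 = 9.59

9.59


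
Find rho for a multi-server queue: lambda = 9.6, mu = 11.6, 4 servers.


rho = lambda / (c * mu) = 9.6 / (4 * 11.6) = 0.2069

0.2069


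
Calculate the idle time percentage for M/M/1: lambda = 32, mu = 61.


Idle fraction = (1 - rho) * 100 = (1 - 32/61) * 100 = 47.5%

47.5%


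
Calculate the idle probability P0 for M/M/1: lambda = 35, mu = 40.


P0 = 1 - rho = 1 - 35/40 = 0.125

0.125


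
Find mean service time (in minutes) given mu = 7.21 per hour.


Mean service time = 60/mu = 60/7.21 = 8.32 minutes

8.32 minutes


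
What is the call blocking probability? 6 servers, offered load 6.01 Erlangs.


B(N,A) = (A^N/N!) / sum(A^k/k!, k=0..N) with N=6, A=6.01 = 0.2656

0.2656


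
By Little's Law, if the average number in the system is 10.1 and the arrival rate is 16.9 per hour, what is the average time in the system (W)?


W = L / lambda = 10.1 / 16.9 = 0.5976 hours

0.5976 hours


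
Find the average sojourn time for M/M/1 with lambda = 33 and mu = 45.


W = 1/(mu - lambda) = 1/(45 - 33) = 0.0833 hours

0.0833 hours


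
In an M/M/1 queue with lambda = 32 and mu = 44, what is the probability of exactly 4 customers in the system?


rho = 32/44; P(n) = (1-rho)*rho^n = (1-32/44)*(32/44)^4 = 0.0763

0.0763


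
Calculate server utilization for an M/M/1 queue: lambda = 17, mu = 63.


rho = lambda/mu = 17/63 = 0.2698

0.2698


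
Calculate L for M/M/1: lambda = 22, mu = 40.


rho = 22/40; L = rho/(1-rho) = 1.22

1.22


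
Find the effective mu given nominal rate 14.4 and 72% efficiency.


Effective rate = mu * efficiency = 14.4 * 0.72 = 10.37 per hour

10.37 per hour


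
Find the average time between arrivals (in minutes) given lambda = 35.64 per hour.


Mean interarrival time = 60/lambda = 60/35.64 = 1.68 minutes

1.68 minutes


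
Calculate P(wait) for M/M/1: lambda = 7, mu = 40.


P(wait) = rho = lambda/mu = 7/40 = 0.175

0.175


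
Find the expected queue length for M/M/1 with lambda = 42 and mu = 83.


rho = 42/83; Lq = rho^2/(1-rho) = 0.52

0.52


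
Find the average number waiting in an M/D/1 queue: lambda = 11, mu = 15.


M/D/1: Lq = rho^2 / (2*(1-rho)) where rho = 11/15; Lq = 1.01

1.01


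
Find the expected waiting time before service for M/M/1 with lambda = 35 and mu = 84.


rho = 35/84; Wq = rho/(mu - lambda) = 0.0085 hours

0.0085 hours


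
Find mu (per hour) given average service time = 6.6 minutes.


mu = 60 / avg_service_time = 60 / 6.6 = 9.09 per hour

9.09 per hour


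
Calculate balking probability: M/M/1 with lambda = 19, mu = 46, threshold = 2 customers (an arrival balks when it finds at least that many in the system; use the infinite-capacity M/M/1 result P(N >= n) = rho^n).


P(N >= 2) = rho^2 = (19/46)^2 = 0.1706

0.1706


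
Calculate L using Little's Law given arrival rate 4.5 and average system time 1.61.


L = lambda * W = 4.5 * 1.61 = 7.25

7.25


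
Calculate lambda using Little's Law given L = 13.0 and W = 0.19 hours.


lambda = L / W = 13.0 / 0.19 = 68.42 per hour

68.42 per hour


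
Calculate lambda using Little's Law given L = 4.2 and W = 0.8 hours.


lambda = L / W = 4.2 / 0.8 = 5.25 per hour

5.25 per hour


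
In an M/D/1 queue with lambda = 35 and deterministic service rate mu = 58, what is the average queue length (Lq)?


M/D/1: Lq = rho^2 / (2*(1-rho)) where rho = 35/58; Lq = 0.46

0.46


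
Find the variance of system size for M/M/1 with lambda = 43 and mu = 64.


rho = 43/64; Var(N) = rho/(1-rho)^2 = 6.24

6.24


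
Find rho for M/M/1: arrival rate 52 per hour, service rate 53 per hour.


rho = lambda/mu = 52/53 = 0.9811

0.9811
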